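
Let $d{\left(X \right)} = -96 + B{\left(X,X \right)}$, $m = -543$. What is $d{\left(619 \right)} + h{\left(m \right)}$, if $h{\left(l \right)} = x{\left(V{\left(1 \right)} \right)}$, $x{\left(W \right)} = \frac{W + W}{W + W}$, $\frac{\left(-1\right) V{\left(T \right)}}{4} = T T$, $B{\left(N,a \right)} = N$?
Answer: $524$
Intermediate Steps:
$d{\left(X \right)} = -96 + X$
$V{\left(T \right)} = - 4 T^{2}$ ($V{\left(T \right)} = - 4 T T = - 4 T^{2}$)
$x{\left(W \right)} = 1$ ($x{\left(W \right)} = \frac{2 W}{2 W} = 2 W \frac{1}{2 W} = 1$)
$h{\left(l \right)} = 1$
$d{\left(619 \right)} + h{\left(m \right)} = \left(-96 + 619\right) + 1 = 523 + 1 = 524$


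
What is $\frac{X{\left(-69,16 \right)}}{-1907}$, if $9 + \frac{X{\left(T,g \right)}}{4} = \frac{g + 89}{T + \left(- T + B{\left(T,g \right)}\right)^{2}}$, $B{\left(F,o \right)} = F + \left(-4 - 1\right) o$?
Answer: $\frac{227496}{12073217} \approx 0.018843$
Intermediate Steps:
$B{\left(F,o \right)} = F - 5 o$
$X{\left(T,g \right)} = -36 + \frac{4 \left(89 + g\right)}{T + 25 g^{2}}$ ($X{\left(T,g \right)} = -36 + 4 \frac{g + 89}{T + \left(- T + \left(T - 5 g\right)\right)^{2}} = -36 + 4 \frac{89 + g}{T + \left(- 5 g\right)^{2}} = -36 + 4 \frac{89 + g}{T + 25 g^{2}} = -36 + \frac{4 \left(89 + g\right)}{T + 25 g^{2}}$)
$\frac{X{\left(-69,16 \right)}}{-1907} = \frac{4 \frac{1}{-69 + 25 \cdot 16^{2}} \left(89 + 16 - 225 \cdot 16^{2} - -621\right)}{-1907} = \frac{4 \left(89 + 16 - 57600 + 621\right)}{-69 + 25 \cdot 256} \left(- \frac{1}{1907}\right) = \frac{4 \left(89 + 16 - 57600 + 621\right)}{-69 + 6400} \left(- \frac{1}{1907}\right) = 4 \cdot \frac{1}{6331} \left(-56874\right) \left(- \frac{1}{1907}\right) = \left(- \frac{227496}{6331}\right) \left(- \frac{1}{1907}\right) = \frac{227496}{12073217}$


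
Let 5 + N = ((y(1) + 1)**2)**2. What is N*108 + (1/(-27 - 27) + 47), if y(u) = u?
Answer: 66689/54 ≈ 1235.0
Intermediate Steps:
N = 11 (N = -5 + ((1 + 1)**2)**2 = -5 + (2**2)**2 = -5 + 4**2 = -5 + 16 = 11)
N*108 + (1/(-27 - 27) + 47) = 11*108 + (1/(-27 - 27) + 47) = 1188 + (1/(-54) + 47) = 1188 + (-1/54 + 47) = 1188 + 2537/54 = 66689/54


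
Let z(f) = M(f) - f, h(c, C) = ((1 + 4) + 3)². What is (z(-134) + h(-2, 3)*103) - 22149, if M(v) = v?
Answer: -15557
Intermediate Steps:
h(c, C) = 64 (h(c, C) = (5 + 3)² = 8² = 64)
z(f) = 0 (z(f) = f - f = 0)
(z(-134) + h(-2, 3)*103) - 22149 = (0 + 64*103) - 22149 = (0 + 6592) - 22149 = 6592 - 22149 = -15557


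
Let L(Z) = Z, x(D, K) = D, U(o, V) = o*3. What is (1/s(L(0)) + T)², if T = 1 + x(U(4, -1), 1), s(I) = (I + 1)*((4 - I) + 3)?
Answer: 8464/49 ≈ 172.73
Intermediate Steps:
U(o, V) = 3*o
s(I) = (1 + I)*(7 - I)
T = 13 (T = 1 + 3*4 = 1 + 12 = 13)
(1/s(L(0)) + T)² = (1/(7 - 1*0² + 6*0) + 13)² = (1/(7 - 1*0 + 0) + 13)² = (1/(7 + 0 + 0) + 13)² = (1/7 + 13)² = (⅐ + 13)² = (92/7)² = 8464/49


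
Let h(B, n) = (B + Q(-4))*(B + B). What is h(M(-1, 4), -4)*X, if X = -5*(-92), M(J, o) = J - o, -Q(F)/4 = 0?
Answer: 23000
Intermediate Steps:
Q(F) = 0 (Q(F) = -4*0 = 0)
h(B, n) = 2*B² (h(B, n) = (B + 0)*(B + B) = B*(2*B) = 2*B²)
X = 460
h(M(-1, 4), -4)*X = (2*(-1 - 1*4)²)*460 = (2*(-1 - 4)²)*460 = (2*(-5)²)*460 = (2*25)*460 = 50*460 = 23000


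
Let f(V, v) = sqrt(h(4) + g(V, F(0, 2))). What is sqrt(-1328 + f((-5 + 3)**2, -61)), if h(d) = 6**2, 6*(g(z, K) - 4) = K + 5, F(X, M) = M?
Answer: sqrt(-47808 + 6*sqrt(1482))/6 ≈ 36.354*I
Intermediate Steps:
g(z, K) = 29/6 + K/6 (g(z, K) = 4 + (K + 5)/6 = 4 + (5 + K)/6 = 4 + (5/6 + K/6) = 29/6 + K/6)
h(d) = 36
f(V, v) = sqrt(1482)/6 (f(V, v) = sqrt(36 + (29/6 + (1/6)*2)) = sqrt(36 + (29/6 + 1/3)) = sqrt(36 + 31/6) = sqrt(247/6) = sqrt(1482)/6)
sqrt(-1328 + f((-5 + 3)**2, -61)) = sqrt(-1328 + sqrt(1482)/6)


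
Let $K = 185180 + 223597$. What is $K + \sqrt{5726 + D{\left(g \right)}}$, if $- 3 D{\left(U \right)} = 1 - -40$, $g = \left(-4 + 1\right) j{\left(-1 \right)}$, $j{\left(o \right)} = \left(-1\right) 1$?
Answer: $408777 + \frac{\sqrt{51411}}{3} \approx 4.0885 \cdot 10^{5}$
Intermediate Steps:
$j{\left(o \right)} = -1$
$K = 408777$
$g = 3$ ($g = \left(-4 + 1\right) \left(-1\right) = \left(-3\right) \left(-1\right) = 3$)
$D{\left(U \right)} = - \frac{41}{3}$ ($D{\left(U \right)} = - \frac{1 - -40}{3} = - \frac{1 + 40}{3} = \left(- \frac{1}{3}\right) 41 = - \frac{41}{3}$)
$K + \sqrt{5726 + D{\left(g \right)}} = 408777 + \sqrt{5726 - \frac{41}{3}} = 408777 + \sqrt{\frac{17137}{3}} = 408777 + \frac{\sqrt{51411}}{3}$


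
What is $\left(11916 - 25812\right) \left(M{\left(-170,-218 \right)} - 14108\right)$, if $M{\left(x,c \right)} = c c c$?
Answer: $144161828640$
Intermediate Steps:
$M{\left(x,c \right)} = c^{3}$ ($M{\left(x,c \right)} = c^{2} c = c^{3}$)
$\left(11916 - 25812\right) \left(M{\left(-170,-218 \right)} - 14108\right) = \left(11916 - 25812\right) \left(\left(-218\right)^{3} - 14108\right) = - 13896 \left(-10360232 - 14108\right) = \left(-13896\right) \left(-10374340\right) = 144161828640$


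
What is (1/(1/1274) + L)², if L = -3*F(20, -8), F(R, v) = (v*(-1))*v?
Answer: 2149156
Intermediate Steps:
F(R, v) = -v² (F(R, v) = (-v)*v = -v²)
L = 192 (L = -(-3)*(-8)² = -(-3)*64 = -3*(-64) = 192)
(1/(1/1274) + L)² = (1/(1/1274) + 192)² = (1274 + 192)² = 1466² = 2149156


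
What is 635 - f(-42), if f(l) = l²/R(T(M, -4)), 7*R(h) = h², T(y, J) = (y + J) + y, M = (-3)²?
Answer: 572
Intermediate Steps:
M = 9
T(y, J) = J + 2*y (T(y, J) = (J + y) + y = J + 2*y)
R(h) = h²/7
f(l) = l²/28 (f(l) = l²/(((-4 + 2*9)²/7)) = l²/(((-4 + 18)²/7)) = l²/(((⅐)*14²)) = l²/(((⅐)*196)) = l²/28)
635 - f(-42) = 635 - (-42)²/28 = 635 - 1764/28 = 635 - 1*63 = 635 - 63 = 572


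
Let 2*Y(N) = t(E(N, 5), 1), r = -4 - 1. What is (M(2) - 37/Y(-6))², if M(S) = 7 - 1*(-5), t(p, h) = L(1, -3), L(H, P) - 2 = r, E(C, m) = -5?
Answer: 12100/9 ≈ 1344.4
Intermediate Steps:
r = -5
L(H, P) = -3 (L(H, P) = 2 - 5 = -3)
t(p, h) = -3
Y(N) = -3/2 (Y(N) = (½)*(-3) = -3/2)
M(S) = 12 (M(S) = 7 + 5 = 12)
(M(2) - 37/Y(-6))² = (12 - 37/(-3/2))² = (12 - 37*(-⅔))² = (12 + 74/3)² = (110/3)² = 12100/9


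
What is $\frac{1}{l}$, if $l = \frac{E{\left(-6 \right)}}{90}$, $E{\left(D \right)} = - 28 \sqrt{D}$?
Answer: $\frac{15 i \sqrt{6}}{28} \approx 1.3122 i$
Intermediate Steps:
$l = - \frac{14 i \sqrt{6}}{45}$ ($l = \frac{\left(-28\right) \sqrt{-6}}{90} = - 28 i \sqrt{6} \cdot \frac{1}{90} = - \frac{14 i \sqrt{6}}{45} \approx - 0.76206 i$)
$\frac{1}{l} = \frac{1}{\left(- \frac{14}{45}\right) i \sqrt{6}} = \frac{15 i \sqrt{6}}{28}$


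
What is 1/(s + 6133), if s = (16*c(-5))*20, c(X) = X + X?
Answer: 1/2933 ≈ 0.00034095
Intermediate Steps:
c(X) = 2*X
s = -3200 (s = (16*(2*(-5)))*20 = (16*(-10))*20 = -160*20 = -3200)
1/(s + 6133) = 1/(-3200 + 6133) = 1/2933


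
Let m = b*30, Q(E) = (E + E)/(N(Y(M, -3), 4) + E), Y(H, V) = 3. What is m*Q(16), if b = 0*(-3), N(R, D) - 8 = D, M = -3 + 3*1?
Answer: 0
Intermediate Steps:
M = 0 (M = -3 + 3 = 0)
N(R, D) = 8 + D
Q(E) = 2*E/(12 + E) (Q(E) = (E + E)/((8 + 4) + E) = (2*E)/(12 + E) = 2*E/(12 + E))
b = 0
m = 0 (m = 0*30 = 0)
m*Q(16) = 0*(2*16/(12 + 16)) = 0*(2*16/28) = 0*(2*16*(1/28)) = 0*(8/7) = 0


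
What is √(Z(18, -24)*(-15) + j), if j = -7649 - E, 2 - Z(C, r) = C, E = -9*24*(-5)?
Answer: I*√8489 ≈ 92.136*I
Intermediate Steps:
E = 1080 (E = -216*(-5) = 1080)
Z(C, r) = 2 - C
j = -8729 (j = -7649 - 1*1080 = -7649 - 1080 = -8729)
√(Z(18, -24)*(-15) + j) = √((2 - 1*18)*(-15) - 8729) = √((2 - 18)*(-15) - 8729) = √(-16*(-15) - 8729) = √(240 - 8729) = √(-8489) = I*√8489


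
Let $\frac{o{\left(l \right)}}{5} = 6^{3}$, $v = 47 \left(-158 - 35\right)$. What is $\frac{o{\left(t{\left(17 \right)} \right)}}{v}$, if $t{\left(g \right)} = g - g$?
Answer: $- \frac{1080}{9071} \approx -0.11906$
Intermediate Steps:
$t{\left(g \right)} = 0$
$v = -9071$ ($v = 47 \left(-193\right) = -9071$)
$o{\left(l \right)} = 1080$ ($o{\left(l \right)} = 5 \cdot 6^{3} = 5 \cdot 216 = 1080$)
$\frac{o{\left(t{\left(17 \right)} \right)}}{v} = \frac{1080}{-9071} = 1080 \left(- \frac{1}{9071}\right) = - \frac{1080}{9071}$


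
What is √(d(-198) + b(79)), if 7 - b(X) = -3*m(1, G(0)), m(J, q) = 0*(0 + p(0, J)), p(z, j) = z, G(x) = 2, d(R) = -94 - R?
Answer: √111 ≈ 10.536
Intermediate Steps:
m(J, q) = 0 (m(J, q) = 0*(0 + 0) = 0*0 = 0)
b(X) = 7 (b(X) = 7 - (-3)*0 = 7 - 1*0 = 7 + 0 = 7)
√(d(-198) + b(79)) = √((-94 - 1*(-198)) + 7) = √((-94 + 198) + 7) = √(104 + 7) = √111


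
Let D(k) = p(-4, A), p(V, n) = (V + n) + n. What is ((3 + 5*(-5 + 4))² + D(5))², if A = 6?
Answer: 144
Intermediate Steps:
p(V, n) = V + 2*n
D(k) = 8 (D(k) = -4 + 2*6 = -4 + 12 = 8)
((3 + 5*(-5 + 4))² + D(5))² = ((3 + 5*(-5 + 4))² + 8)² = ((3 + 5*(-1))² + 8)² = ((3 - 5)² + 8)² = ((-2)² + 8)² = (4 + 8)² = 12² = 144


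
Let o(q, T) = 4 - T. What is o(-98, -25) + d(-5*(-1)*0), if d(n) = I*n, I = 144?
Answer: 29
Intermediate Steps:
d(n) = 144*n
o(-98, -25) + d(-5*(-1)*0) = (4 - 1*(-25)) + 144*(-5*(-1)*0) = (4 + 25) + 144*(5*0) = 29 + 144*0 = 29 + 0 = 29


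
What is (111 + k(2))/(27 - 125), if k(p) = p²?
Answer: -115/98 ≈ -1.1735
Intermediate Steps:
(111 + k(2))/(27 - 125) = (111 + 2²)/(27 - 125) = (111 + 4)/(-98) = 115*(-1/98) = -115/98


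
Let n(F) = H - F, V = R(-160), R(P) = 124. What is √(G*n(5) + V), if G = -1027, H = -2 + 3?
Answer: 46*√2 ≈ 65.054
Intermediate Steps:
H = 1
V = 124
n(F) = 1 - F
√(G*n(5) + V) = √(-1027*(1 - 1*5) + 124) = √(-1027*(1 - 5) + 124) = √(-1027*(-4) + 124) = √(4108 + 124) = √4232 = 46*√2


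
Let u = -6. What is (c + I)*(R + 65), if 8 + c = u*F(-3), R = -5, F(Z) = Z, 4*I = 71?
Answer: 1665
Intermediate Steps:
I = 71/4 (I = (1/4)*71 = 71/4 ≈ 17.750)
c = 10 (c = -8 - 6*(-3) = -8 + 18 = 10)
(c + I)*(R + 65) = (10 + 71/4)*(-5 + 65) = (111/4)*60 = 1665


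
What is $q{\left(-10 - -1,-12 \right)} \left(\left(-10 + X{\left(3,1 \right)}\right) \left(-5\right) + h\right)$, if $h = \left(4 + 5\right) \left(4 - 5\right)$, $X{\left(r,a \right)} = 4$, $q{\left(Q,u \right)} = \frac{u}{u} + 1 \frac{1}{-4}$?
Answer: $\frac{63}{4} \approx 15.75$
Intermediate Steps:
$q{\left(Q,u \right)} = \frac{3}{4}$ ($q{\left(Q,u \right)} = 1 + 1 \left(- \frac{1}{4}\right) = 1 - \frac{1}{4} = \frac{3}{4}$)
$h = -9$ ($h = 9 \left(-1\right) = -9$)
$q{\left(-10 - -1,-12 \right)} \left(\left(-10 + X{\left(3,1 \right)}\right) \left(-5\right) + h\right) = \frac{3 \left(\left(-10 + 4\right) \left(-5\right) - 9\right)}{4} = \frac{3 \left(\left(-6\right) \left(-5\right) - 9\right)}{4} = \frac{3 \left(30 - 9\right)}{4} = \frac{3}{4} \cdot 21 = \frac{63}{4}$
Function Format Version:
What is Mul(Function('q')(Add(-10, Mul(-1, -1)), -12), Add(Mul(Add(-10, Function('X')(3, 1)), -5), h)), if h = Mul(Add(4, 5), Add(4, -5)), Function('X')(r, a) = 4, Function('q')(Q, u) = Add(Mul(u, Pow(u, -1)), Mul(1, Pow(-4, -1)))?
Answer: Rational(63, 4) ≈ 15.750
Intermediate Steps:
Function('q')(Q, u) = Rational(3, 4) (Function('q')(Q, u) = Add(1, Mul(1, Rational(-1, 4))) = Add(1, Rational(-1, 4)) = Rational(3, 4))
h = -9 (h = Mul(9, -1) = -9)
Mul(Function('q')(Add(-10, Mul(-1, -1)), -12), Add(Mul(Add(-10, Function('X')(3, 1)), -5), h)) = Mul(Rational(3, 4), Add(Mul(Add(-10, 4), -5), -9)) = Mul(Rational(3, 4), Add(Mul(-6, -5), -9)) = Mul(Rational(3, 4), Add(30, -9)) = Mul(Rational(3, 4), 21) = Rational(63, 4)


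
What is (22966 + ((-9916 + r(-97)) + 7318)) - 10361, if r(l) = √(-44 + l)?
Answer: 10007 + I*√141 ≈ 10007.0 + 11.874*I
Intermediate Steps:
(22966 + ((-9916 + r(-97)) + 7318)) - 10361 = (22966 + ((-9916 + √(-44 - 97)) + 7318)) - 10361 = (22966 + ((-9916 + √(-141)) + 7318)) - 10361 = (22966 + ((-9916 + I*√141) + 7318)) - 10361 = (22966 + (-2598 + I*√141)) - 10361 = (20368 + I*√141) - 10361 = 10007 + I*√141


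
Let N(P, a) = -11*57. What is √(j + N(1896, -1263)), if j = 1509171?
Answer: 72*√291 ≈ 1228.2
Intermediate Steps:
N(P, a) = -627
√(j + N(1896, -1263)) = √(1509171 - 627) = √1508544 = 72*√291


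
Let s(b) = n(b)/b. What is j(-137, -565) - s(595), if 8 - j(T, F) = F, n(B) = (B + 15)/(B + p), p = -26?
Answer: 38798281/67711 ≈ 573.00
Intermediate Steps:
n(B) = (15 + B)/(-26 + B) (n(B) = (B + 15)/(B - 26) = (15 + B)/(-26 + B))
j(T, F) = 8 - F
s(b) = (15 + b)/(b*(-26 + b)) (s(b) = ((15 + b)/(-26 + b))/b = (15 + b)/(b*(-26 + b)))
j(-137, -565) - s(595) = (8 - 1*(-565)) - (15 + 595)/(595*(-26 + 595)) = (8 + 565) - 610/(595*569) = 573 - 610/(595*569) = 573 - 1*122/67711 = 573 - 122/67711 = 38798281/67711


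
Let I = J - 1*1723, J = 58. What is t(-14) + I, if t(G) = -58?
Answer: -1723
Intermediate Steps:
I = -1665 (I = 58 - 1*1723 = 58 - 1723 = -1665)
t(-14) + I = -58 - 1665 = -1723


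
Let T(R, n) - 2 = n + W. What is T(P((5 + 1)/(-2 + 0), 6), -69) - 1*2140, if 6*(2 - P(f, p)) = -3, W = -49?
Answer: -2256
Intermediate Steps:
P(f, p) = 5/2 (P(f, p) = 2 - ⅙*(-3) = 2 + ½ = 5/2)
T(R, n) = -47 + n (T(R, n) = 2 + (n - 49) = 2 + (-49 + n) = -47 + n)
T(P((5 + 1)/(-2 + 0), 6), -69) - 1*2140 = (-47 - 69) - 1*2140 = -116 - 2140 = -2256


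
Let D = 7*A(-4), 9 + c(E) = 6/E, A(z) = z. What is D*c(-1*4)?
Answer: 294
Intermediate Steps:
c(E) = -9 + 6/E
D = -28 (D = 7*(-4) = -28)
D*c(-1*4) = -28*(-9 + 6/((-1*4))) = -28*(-9 + 6/(-4)) = -28*(-9 + 6*(-¼)) = -28*(-9 - 3/2) = -28*(-21/2) = 294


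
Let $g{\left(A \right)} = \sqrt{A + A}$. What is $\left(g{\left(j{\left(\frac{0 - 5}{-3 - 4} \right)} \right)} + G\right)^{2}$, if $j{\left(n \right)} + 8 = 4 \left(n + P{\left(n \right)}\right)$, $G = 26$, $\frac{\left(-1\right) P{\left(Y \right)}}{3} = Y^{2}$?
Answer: $\frac{32020}{49} + \frac{208 i \sqrt{69}}{7} \approx 653.47 + 246.83 i$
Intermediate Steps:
$P{\left(Y \right)} = - 3 Y^{2}$
$j{\left(n \right)} = -8 - 12 n^{2} + 4 n$ ($j{\left(n \right)} = -8 + 4 \left(n - 3 n^{2}\right) = -8 - \left(- 4 n + 12 n^{2}\right) = -8 - 12 n^{2} + 4 n$)
$g{\left(A \right)} = \sqrt{2} \sqrt{A}$ ($g{\left(A \right)} = \sqrt{2 A} = \sqrt{2} \sqrt{A}$)
$\left(g{\left(j{\left(\frac{0 - 5}{-3 - 4} \right)} \right)} + G\right)^{2} = \left(\sqrt{2} \sqrt{-8 - 12 \left(\frac{0 - 5}{-3 - 4}\right)^{2} + 4 \frac{0 - 5}{-3 - 4}} + 26\right)^{2} = \left(\sqrt{2} \sqrt{-8 - 12 \left(- \frac{5}{-7}\right)^{2} + 4 \left(- \frac{5}{-7}\right)} + 26\right)^{2} = \left(\sqrt{2} \sqrt{-8 - 12 \left(\left(-5\right) \left(- \frac{1}{7}\right)\right)^{2} + 4 \left(\left(-5\right) \left(- \frac{1}{7}\right)\right)} + 26\right)^{2} = \left(\sqrt{2} \sqrt{-8 - 12 \left(\frac{5}{7}\right)^{2} + 4 \cdot \frac{5}{7}} + 26\right)^{2} = \left(\sqrt{2} \sqrt{-8 - \frac{300}{49} + \frac{20}{7}} + 26\right)^{2} = \left(\sqrt{2} \sqrt{- \frac{552}{49}} + 26\right)^{2} = \left(\sqrt{2} \frac{2 i \sqrt{138}}{7} + 26\right)^{2} = \left(\frac{4 i \sqrt{69}}{7} + 26\right)^{2} = \left(26 + \frac{4 i \sqrt{69}}{7}\right)^{2}$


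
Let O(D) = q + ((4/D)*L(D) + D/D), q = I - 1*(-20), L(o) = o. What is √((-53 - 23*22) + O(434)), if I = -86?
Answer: 2*I*√155 ≈ 24.9*I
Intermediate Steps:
q = -66 (q = -86 - 1*(-20) = -86 + 20 = -66)
O(D) = -61 (O(D) = -66 + ((4/D)*D + D/D) = -66 + (4 + 1) = -66 + 5 = -61)
√((-53 - 23*22) + O(434)) = √((-53 - 23*22) - 61) = √((-53 - 506) - 61) = √(-559 - 61) = √(-620) = 2*I*√155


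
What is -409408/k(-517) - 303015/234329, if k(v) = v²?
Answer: -176928743567/62633564081 ≈ -2.8248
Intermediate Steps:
-409408/k(-517) - 303015/234329 = -409408/((-517)²) - 303015/234329 = -409408/267289 - 303015*1/234329 = -409408*1/267289 - 303015/234329 = -409408/267289 - 303015/234329 = -176928743567/62633564081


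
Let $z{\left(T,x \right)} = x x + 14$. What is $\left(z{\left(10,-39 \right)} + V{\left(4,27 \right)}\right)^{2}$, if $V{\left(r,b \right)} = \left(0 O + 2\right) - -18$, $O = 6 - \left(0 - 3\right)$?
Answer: $2418025$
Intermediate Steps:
$z{\left(T,x \right)} = 14 + x^{2}$ ($z{\left(T,x \right)} = x^{2} + 14 = 14 + x^{2}$)
$O = 9$ ($O = 6 - \left(0 - 3\right) = 6 - -3 = 6 + 3 = 9$)
$V{\left(r,b \right)} = 20$ ($V{\left(r,b \right)} = \left(0 \cdot 9 + 2\right) - -18 = \left(0 + 2\right) + 18 = 2 + 18 = 20$)
$\left(z{\left(10,-39 \right)} + V{\left(4,27 \right)}\right)^{2} = \left(\left(14 + \left(-39\right)^{2}\right) + 20\right)^{2} = \left(\left(14 + 1521\right) + 20\right)^{2} = \left(1535 + 20\right)^{2} = 1555^{2} = 2418025$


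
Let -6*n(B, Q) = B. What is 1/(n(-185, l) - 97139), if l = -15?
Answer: -6/582649 ≈ -1.0298e-5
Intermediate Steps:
n(B, Q) = -B/6
1/(n(-185, l) - 97139) = 1/(-⅙*(-185) - 97139) = 1/(185/6 - 97139) = 1/(-582649/6) = -6/582649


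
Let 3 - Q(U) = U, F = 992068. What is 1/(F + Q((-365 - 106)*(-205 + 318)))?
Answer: 1/1045294 ≈ 9.5667e-7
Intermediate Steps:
Q(U) = 3 - U
1/(F + Q((-365 - 106)*(-205 + 318))) = 1/(992068 + (3 - (-365 - 106)*(-205 + 318))) = 1/(992068 + (3 - (-471)*113)) = 1/(992068 + (3 - 1*(-53223))) = 1/(992068 + (3 + 53223)) = 1/(992068 + 53226) = 1/1045294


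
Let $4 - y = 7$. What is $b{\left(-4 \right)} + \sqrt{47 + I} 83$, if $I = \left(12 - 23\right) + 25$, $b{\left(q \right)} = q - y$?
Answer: $-1 + 83 \sqrt{61} \approx 647.25$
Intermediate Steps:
$y = -3$ ($y = 4 - 7 = -3$)
$b{\left(q \right)} = 3 + q$ ($b{\left(q \right)} = q - -3 = q + 3 = 3 + q$)
$I = 14$ ($I = -11 + 25 = 14$)
$b{\left(-4 \right)} + \sqrt{47 + I} 83 = \left(3 - 4\right) + \sqrt{47 + 14} \cdot 83 = -1 + \sqrt{61} \cdot 83 = -1 + 83 \sqrt{61}$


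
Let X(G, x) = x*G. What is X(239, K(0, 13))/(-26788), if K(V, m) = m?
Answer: -3107/26788 ≈ -0.11598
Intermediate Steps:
X(G, x) = G*x
X(239, K(0, 13))/(-26788) = (239*13)/(-26788) = 3107*(-1/26788) = -3107/26788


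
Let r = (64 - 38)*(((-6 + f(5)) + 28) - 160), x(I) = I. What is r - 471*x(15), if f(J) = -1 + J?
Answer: -10549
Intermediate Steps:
r = -3484 (r = (64 - 38)*(((-6 + (-1 + 5)) + 28) - 160) = 26*(((-6 + 4) + 28) - 160) = 26*((-2 + 28) - 160) = 26*(26 - 160) = 26*(-134) = -3484)
r - 471*x(15) = -3484 - 471*15 = -3484 - 7065 = -10549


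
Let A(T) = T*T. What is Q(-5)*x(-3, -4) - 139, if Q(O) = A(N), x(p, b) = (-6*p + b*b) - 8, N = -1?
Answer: -113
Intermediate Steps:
A(T) = T²
x(p, b) = -8 + b² - 6*p (x(p, b) = (-6*p + b²) - 8 = (b² - 6*p) - 8 = -8 + b² - 6*p)
Q(O) = 1 (Q(O) = (-1)² = 1)
Q(-5)*x(-3, -4) - 139 = 1*(-8 + (-4)² - 6*(-3)) - 139 = 1*(-8 + 16 + 18) - 139 = 1*26 - 139 = 26 - 139 = -113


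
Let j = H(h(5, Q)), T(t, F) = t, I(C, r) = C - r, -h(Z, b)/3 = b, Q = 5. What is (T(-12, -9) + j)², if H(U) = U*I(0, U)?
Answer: 56169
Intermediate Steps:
h(Z, b) = -3*b
H(U) = -U² (H(U) = U*(0 - U) = U*(-U) = -U²)
j = -225 (j = -(-3*5)² = -1*(-15)² = -1*225 = -225)
(T(-12, -9) + j)² = (-12 - 225)² = (-237)² = 56169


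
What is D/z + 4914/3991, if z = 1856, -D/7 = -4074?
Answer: 4728297/284896 ≈ 16.597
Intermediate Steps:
D = 28518 (D = -7*(-4074) = 28518)
D/z + 4914/3991 = 28518/1856 + 4914/3991 = 28518*(1/1856) + 4914*(1/3991) = 14259/928 + 378/307 = 4728297/284896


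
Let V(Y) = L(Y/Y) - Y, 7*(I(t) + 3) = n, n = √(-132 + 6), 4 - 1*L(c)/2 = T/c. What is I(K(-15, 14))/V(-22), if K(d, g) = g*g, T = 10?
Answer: -3/10 + 3*I*√14/70 ≈ -0.3 + 0.16036*I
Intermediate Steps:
L(c) = 8 - 20/c
n = 3*I*√14 (n = √(-126) = 3*I*√14 ≈ 11.225*I)
K(d, g) = g²
I(t) = -3 + 3*I*√14/7 (I(t) = -3 + (3*I*√14)/7 = -3 + 3*I*√14/7)
V(Y) = -12 - Y (V(Y) = (8 - 20/(Y/Y)) - Y = (8 - 20/1) - Y = (8 - 20*1) - Y = (8 - 20) - Y = -12 - Y)
I(K(-15, 14))/V(-22) = (-3 + 3*I*√14/7)/(-12 - 1*(-22)) = (-3 + 3*I*√14/7)/(-12 + 22) = (-3 + 3*I*√14/7)/10 = (-3 + 3*I*√14/7)*(⅒) = -3/10 + 3*I*√14/70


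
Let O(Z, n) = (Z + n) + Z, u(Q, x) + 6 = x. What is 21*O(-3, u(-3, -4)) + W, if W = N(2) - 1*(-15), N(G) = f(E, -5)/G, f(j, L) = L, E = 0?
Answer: -647/2 ≈ -323.50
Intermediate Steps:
u(Q, x) = -6 + x
O(Z, n) = n + 2*Z
N(G) = -5/G
W = 25/2 (W = -5/2 - 1*(-15) = -5*½ + 15 = -5/2 + 15 = 25/2 ≈ 12.500)
21*O(-3, u(-3, -4)) + W = 21*((-6 - 4) + 2*(-3)) + 25/2 = 21*(-10 - 6) + 25/2 = 21*(-16) + 25/2 = -336 + 25/2 = -647/2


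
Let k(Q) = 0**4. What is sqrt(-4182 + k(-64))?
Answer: I*sqrt(4182) ≈ 64.668*I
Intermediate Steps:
k(Q) = 0
sqrt(-4182 + k(-64)) = sqrt(-4182 + 0) = sqrt(-4182) = I*sqrt(4182)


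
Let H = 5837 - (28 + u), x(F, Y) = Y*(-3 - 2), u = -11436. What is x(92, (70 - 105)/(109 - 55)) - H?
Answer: -931055/54 ≈ -17242.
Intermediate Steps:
x(F, Y) = -5*Y (x(F, Y) = Y*(-5) = -5*Y)
H = 17245 (H = 5837 - (28 - 11436) = 5837 - 1*(-11408) = 5837 + 11408 = 17245)
x(92, (70 - 105)/(109 - 55)) - H = -5*(70 - 105)/(109 - 55) - 1*17245 = -(-175)/54 - 17245 = -5*(-35/54) - 17245 = 175/54 - 17245 = -931055/54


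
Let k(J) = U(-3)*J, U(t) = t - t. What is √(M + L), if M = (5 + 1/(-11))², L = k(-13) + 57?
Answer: √9813/11 ≈ 9.0055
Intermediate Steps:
U(t) = 0
k(J) = 0 (k(J) = 0*J = 0)
L = 57 (L = 0 + 57 = 57)
M = 2916/121 (M = (5 - 1/11)² = (54/11)² = 2916/121 ≈ 24.099)
√(M + L) = √(2916/121 + 57) = √(9813/121) = √9813/11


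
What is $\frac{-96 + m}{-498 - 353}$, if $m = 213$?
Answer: $- \frac{117}{851} \approx -0.13749$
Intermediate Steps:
$\frac{-96 + m}{-498 - 353} = \frac{-96 + 213}{-498 - 353} = \frac{117}{-851} = 117 \left(- \frac{1}{851}\right) = - \frac{117}{851}$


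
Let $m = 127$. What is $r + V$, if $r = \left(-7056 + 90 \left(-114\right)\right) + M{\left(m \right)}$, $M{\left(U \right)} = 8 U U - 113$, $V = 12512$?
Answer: $124115$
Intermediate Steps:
$M{\left(U \right)} = -113 + 8 U^{2}$ ($M{\left(U \right)} = 8 U^{2} - 113 = -113 + 8 U^{2}$)
$r = 111603$ ($r = \left(-7056 + 90 \left(-114\right)\right) - \left(113 - 8 \cdot 127^{2}\right) = \left(-7056 - 10260\right) + \left(-113 + 8 \cdot 16129\right) = -17316 + \left(-113 + 129032\right) = -17316 + 128919 = 111603$)
$r + V = 111603 + 12512 = 124115$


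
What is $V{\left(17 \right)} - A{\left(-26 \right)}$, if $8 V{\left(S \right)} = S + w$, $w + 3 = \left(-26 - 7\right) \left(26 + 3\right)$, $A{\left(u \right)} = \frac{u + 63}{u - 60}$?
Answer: $- \frac{40401}{344} \approx -117.44$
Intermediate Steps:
$A{\left(u \right)} = \frac{63 + u}{-60 + u}$
$w = -960$ ($w = -3 + \left(-26 - 7\right) \left(26 + 3\right) = -3 - 957 = -960$)
$V{\left(S \right)} = -120 + \frac{S}{8}$ ($V{\left(S \right)} = \frac{S - 960}{8} = \frac{-960 + S}{8} = -120 + \frac{S}{8}$)
$V{\left(17 \right)} - A{\left(-26 \right)} = \left(-120 + \frac{1}{8} \cdot 17\right) - \frac{63 - 26}{-60 - 26} = \left(-120 + \frac{17}{8}\right) - \frac{1}{-86} \cdot 37 = - \frac{943}{8} - \left(- \frac{1}{86}\right) 37 = - \frac{943}{8} - - \frac{37}{86} = - \frac{943}{8} + \frac{37}{86} = - \frac{40401}{344}$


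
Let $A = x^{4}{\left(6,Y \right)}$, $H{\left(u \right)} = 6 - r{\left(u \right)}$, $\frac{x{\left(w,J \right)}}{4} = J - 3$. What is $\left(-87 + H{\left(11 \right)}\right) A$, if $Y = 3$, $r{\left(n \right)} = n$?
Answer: $0$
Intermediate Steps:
$x{\left(w,J \right)} = -12 + 4 J$ ($x{\left(w,J \right)} = 4 \left(J - 3\right) = 4 \left(-3 + J\right) = -12 + 4 J$)
$H{\left(u \right)} = 6 - u$
$A = 0$ ($A = \left(-12 + 4 \cdot 3\right)^{4} = \left(-12 + 12\right)^{4} = 0^{4} = 0$)
$\left(-87 + H{\left(11 \right)}\right) A = \left(-87 + \left(6 - 11\right)\right) 0 = \left(-87 - 5\right) 0 = \left(-92\right) 0 = 0$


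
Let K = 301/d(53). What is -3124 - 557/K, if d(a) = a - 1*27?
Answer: -954806/301 ≈ -3172.1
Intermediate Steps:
d(a) = -27 + a (d(a) = a - 27 = -27 + a)
K = 301/26 (K = 301/(-27 + 53) = 301/26 ≈ 11.577)
-3124 - 557/K = -3124 - 557/301/26 = -3124 - 557*26/301 = -3124 - 14482/301 = -954806/301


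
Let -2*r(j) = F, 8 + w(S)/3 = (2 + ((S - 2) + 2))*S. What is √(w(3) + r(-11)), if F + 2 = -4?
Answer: 2*√6 ≈ 4.8990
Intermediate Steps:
w(S) = -24 + 3*S*(2 + S) (w(S) = -24 + 3*((2 + ((S - 2) + 2))*S) = -24 + 3*((2 + ((-2 + S) + 2))*S) = -24 + 3*((2 + S)*S) = -24 + 3*(S*(2 + S)) = -24 + 3*S*(2 + S))
F = -6 (F = -2 - 4 = -6)
r(j) = 3 (r(j) = -½*(-6) = 3)
√(w(3) + r(-11)) = √((-24 + 3*3² + 6*3) + 3) = √((-24 + 3*9 + 18) + 3) = √((-24 + 27 + 18) + 3) = √(21 + 3) = √24 = 2*√6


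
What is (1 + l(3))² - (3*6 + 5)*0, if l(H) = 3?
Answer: 16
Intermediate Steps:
(1 + l(3))² - (3*6 + 5)*0 = (1 + 3)² - (3*6 + 5)*0 = 4² - (18 + 5)*0 = 16 - 1*23*0 = 16 - 23*0 = 16 + 0 = 16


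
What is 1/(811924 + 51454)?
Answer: 1/863378 ≈ 1.1582e-6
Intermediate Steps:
1/(811924 + 51454) = 1/863378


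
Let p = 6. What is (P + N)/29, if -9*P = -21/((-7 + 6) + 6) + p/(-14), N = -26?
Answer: -892/1015 ≈ -0.87882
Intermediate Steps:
P = 18/35 (P = -(-21/((-7 + 6) + 6) + 6/(-14))/9 = -(-21/(-1 + 6) + 6*(-1/14))/9 = -(-21/5 - 3/7)/9 = -⅑*(-162/35) = 18/35 ≈ 0.51429)
(P + N)/29 = (18/35 - 26)/29 = (1/29)*(-892/35) = -892/1015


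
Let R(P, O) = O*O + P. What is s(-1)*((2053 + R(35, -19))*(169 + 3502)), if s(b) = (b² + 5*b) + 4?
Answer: 0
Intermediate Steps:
R(P, O) = P + O² (R(P, O) = O² + P = P + O²)
s(b) = 4 + b² + 5*b
s(-1)*((2053 + R(35, -19))*(169 + 3502)) = (4 + (-1)² + 5*(-1))*((2053 + (35 + (-19)²))*(169 + 3502)) = (4 + 1 - 5)*((2053 + (35 + 361))*3671) = 0*((2053 + 396)*3671) = 0*(2449*3671) = 0*8990279 = 0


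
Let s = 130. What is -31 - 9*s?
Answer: -1201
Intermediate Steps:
-31 - 9*s = -31 - 9*130 = -31 - 1170 = -1201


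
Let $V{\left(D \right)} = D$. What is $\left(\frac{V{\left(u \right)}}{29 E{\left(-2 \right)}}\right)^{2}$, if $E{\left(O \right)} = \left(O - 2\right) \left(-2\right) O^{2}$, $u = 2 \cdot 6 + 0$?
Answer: $\frac{9}{53824} \approx 0.00016721$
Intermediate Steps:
$u = 12$ ($u = 12 + 0 = 12$)
$E{\left(O \right)} = O^{2} \left(4 - 2 O\right)$ ($E{\left(O \right)} = \left(-2 + O\right) \left(-2\right) O^{2} = \left(4 - 2 O\right) O^{2} = O^{2} \left(4 - 2 O\right)$)
$\left(\frac{V{\left(u \right)}}{29 E{\left(-2 \right)}}\right)^{2} = \left(\frac{12}{29 \cdot 2 \left(-2\right)^{2} \left(2 - -2\right)}\right)^{2} = \left(\frac{12}{29 \cdot 2 \cdot 4 \left(2 + 2\right)}\right)^{2} = \left(\frac{12}{29 \cdot 2 \cdot 4 \cdot 4}\right)^{2} = \left(\frac{12}{29 \cdot 32}\right)^{2} = \left(\frac{12}{928}\right)^{2} = \left(12 \cdot \frac{1}{928}\right)^{2} = \left(\frac{3}{232}\right)^{2} = \frac{9}{53824}$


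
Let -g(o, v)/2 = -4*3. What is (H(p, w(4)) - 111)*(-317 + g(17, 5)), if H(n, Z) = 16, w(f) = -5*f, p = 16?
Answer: 27835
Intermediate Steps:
g(o, v) = 24 (g(o, v) = -(-8)*3 = -2*(-12) = 24)
(H(p, w(4)) - 111)*(-317 + g(17, 5)) = (16 - 111)*(-317 + 24) = -95*(-293) = 27835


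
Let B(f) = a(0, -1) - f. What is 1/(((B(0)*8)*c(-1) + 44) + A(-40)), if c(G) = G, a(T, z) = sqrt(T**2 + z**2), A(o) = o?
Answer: -1/4 ≈ -0.25000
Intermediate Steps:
B(f) = 1 - f (B(f) = sqrt(0**2 + (-1)**2) - f = sqrt(0 + 1) - f = sqrt(1) - f = 1 - f)
1/(((B(0)*8)*c(-1) + 44) + A(-40)) = 1/((((1 - 1*0)*8)*(-1) + 44) - 40) = 1/((((1 + 0)*8)*(-1) + 44) - 40) = 1/(((1*8)*(-1) + 44) - 40) = 1/((8*(-1) + 44) - 40) = 1/((-8 + 44) - 40) = 1/(36 - 40) = 1/(-4) = -1/4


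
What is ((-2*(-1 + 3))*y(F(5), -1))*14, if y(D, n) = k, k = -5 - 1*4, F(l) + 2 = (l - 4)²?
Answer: 504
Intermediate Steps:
F(l) = -2 + (-4 + l)² (F(l) = -2 + (l - 4)² = -2 + (-4 + l)²)
k = -9 (k = -5 - 4 = -9)
y(D, n) = -9
((-2*(-1 + 3))*y(F(5), -1))*14 = (-2*(-1 + 3)*(-9))*14 = (-2*2*(-9))*14 = -4*(-9)*14 = 36*14 = 504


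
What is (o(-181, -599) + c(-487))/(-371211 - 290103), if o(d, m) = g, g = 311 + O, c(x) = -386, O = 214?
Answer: -139/661314 ≈ -0.00021019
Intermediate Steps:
g = 525 (g = 311 + 214 = 525)
o(d, m) = 525
(o(-181, -599) + c(-487))/(-371211 - 290103) = (525 - 386)/(-371211 - 290103) = 139/(-661314) = 139*(-1/661314) = -139/661314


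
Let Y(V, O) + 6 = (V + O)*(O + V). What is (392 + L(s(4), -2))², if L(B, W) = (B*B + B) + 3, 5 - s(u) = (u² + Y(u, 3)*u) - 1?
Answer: 1111355569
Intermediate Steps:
Y(V, O) = -6 + (O + V)² (Y(V, O) = -6 + (V + O)*(O + V) = -6 + (O + V)*(O + V) = -6 + (O + V)²)
s(u) = 6 - u² - u*(-6 + (3 + u)²) (s(u) = 5 - ((u² + (-6 + (3 + u)²)*u) - 1) = 5 - ((u² + u*(-6 + (3 + u)²)) - 1) = 5 - (-1 + u² + u*(-6 + (3 + u)²)) = 5 + (1 - u² - u*(-6 + (3 + u)²)) = 6 - u² - u*(-6 + (3 + u)²))
L(B, W) = 3 + B + B² (L(B, W) = (B² + B) + 3 = (B + B²) + 3 = 3 + B + B²)
(392 + L(s(4), -2))² = (392 + (3 + (6 - 1*4² - 1*4*(-6 + (3 + 4)²)) + (6 - 1*4² - 1*4*(-6 + (3 + 4)²))²))² = (392 + (3 + (6 - 1*16 - 1*4*(-6 + 7²)) + (6 - 1*16 - 1*4*(-6 + 7²))²))² = (392 + (3 + (6 - 16 - 1*4*(-6 + 49)) + (6 - 16 - 1*4*(-6 + 49))²))² = (392 + (3 + (6 - 16 - 1*4*43) + (6 - 16 - 1*4*43)²))² = (392 + (3 + (6 - 16 - 172) + (6 - 16 - 172)²))² = (392 + (3 - 182 + (-182)²))² = (392 + (3 - 182 + 33124))² = (392 + 32945)² = 33337² = 1111355569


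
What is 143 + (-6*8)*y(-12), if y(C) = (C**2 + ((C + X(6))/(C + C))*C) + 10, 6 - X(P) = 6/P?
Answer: -7081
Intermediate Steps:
X(P) = 6 - 6/P
y(C) = 25/2 + C**2 + C/2 (y(C) = (C**2 + ((C + (6 - 6/6))/(C + C))*C) + 10 = (C**2 + ((C + (6 - 6*1/6))/((2*C)))*C) + 10 = (C**2 + ((C + (6 - 1))*(1/(2*C)))*C) + 10 = (C**2 + ((C + 5)*(1/(2*C)))*C) + 10 = (C**2 + ((5 + C)*(1/(2*C)))*C) + 10 = (C**2 + ((5 + C)/(2*C))*C) + 10 = (C**2 + (5/2 + C/2)) + 10 = (5/2 + C**2 + C/2) + 10 = 25/2 + C**2 + C/2)
143 + (-6*8)*y(-12) = 143 + (-6*8)*(25/2 + (-12)**2 + (1/2)*(-12)) = 143 - 48*(25/2 + 144 - 6) = 143 - 48*301/2 = 143 - 7224 = -7081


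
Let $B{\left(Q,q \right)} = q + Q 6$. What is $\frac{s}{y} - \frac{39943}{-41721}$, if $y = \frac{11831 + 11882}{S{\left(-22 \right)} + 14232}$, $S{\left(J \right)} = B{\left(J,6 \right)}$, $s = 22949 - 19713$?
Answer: $\frac{1905386322895}{989330073} \approx 1925.9$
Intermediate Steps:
$B{\left(Q,q \right)} = q + 6 Q$
$s = 3236$
$S{\left(J \right)} = 6 + 6 J$
$y = \frac{23713}{14106}$ ($y = \frac{11831 + 11882}{\left(6 + 6 \left(-22\right)\right) + 14232} = \frac{23713}{\left(6 - 132\right) + 14232} = \frac{23713}{-126 + 14232} = \frac{23713}{14106} \approx 1.6811$)
$\frac{s}{y} - \frac{39943}{-41721} = \frac{3236}{\frac{23713}{14106}} - \frac{39943}{-41721} = 3236 \cdot \frac{14106}{23713} - - \frac{39943}{41721} = \frac{45647016}{23713} + \frac{39943}{41721} = \frac{1905386322895}{989330073}$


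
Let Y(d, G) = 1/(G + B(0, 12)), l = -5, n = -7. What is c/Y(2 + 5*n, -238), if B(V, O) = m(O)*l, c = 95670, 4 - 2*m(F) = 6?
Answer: -22291110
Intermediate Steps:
m(F) = -1 (m(F) = 2 - ½*6 = 2 - 3 = -1)
B(V, O) = 5 (B(V, O) = -1*(-5) = 5)
Y(d, G) = 1/(5 + G) (Y(d, G) = 1/(G + 5) = 1/(5 + G))
c/Y(2 + 5*n, -238) = 95670/(1/(5 - 238)) = 95670/(1/(-233)) = 95670/(-1/233) = 95670*(-233) = -22291110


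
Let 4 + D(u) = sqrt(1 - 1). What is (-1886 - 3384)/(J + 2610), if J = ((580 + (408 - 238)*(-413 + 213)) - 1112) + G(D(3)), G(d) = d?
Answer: 155/939 ≈ 0.16507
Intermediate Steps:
D(u) = -4 (D(u) = -4 + sqrt(1 - 1) = -4 + sqrt(0) = -4 + 0 = -4)
J = -34536 (J = ((580 + (408 - 238)*(-413 + 213)) - 1112) - 4 = ((580 + 170*(-200)) - 1112) - 4 = ((580 - 34000) - 1112) - 4 = (-33420 - 1112) - 4 = -34532 - 4 = -34536)
(-1886 - 3384)/(J + 2610) = (-1886 - 3384)/(-34536 + 2610) = -5270/(-31926) = -5270*(-1/31926) = 155/939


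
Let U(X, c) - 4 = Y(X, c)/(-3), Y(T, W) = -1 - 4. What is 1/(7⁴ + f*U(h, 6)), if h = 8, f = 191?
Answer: 3/10450 ≈ 0.00028708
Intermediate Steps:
Y(T, W) = -5
U(X, c) = 17/3 (U(X, c) = 4 - 5/(-3) = 4 - 5*(-⅓) = 4 + 5/3 = 17/3)
1/(7⁴ + f*U(h, 6)) = 1/(7⁴ + 191*(17/3)) = 1/(2401 + 3247/3) = 1/(10450/3) = 3/10450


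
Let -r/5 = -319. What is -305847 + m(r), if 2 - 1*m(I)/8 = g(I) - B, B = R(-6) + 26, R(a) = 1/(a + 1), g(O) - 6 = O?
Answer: -1592163/5 ≈ -3.1843e+5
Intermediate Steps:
r = 1595 (r = -5*(-319) = 1595)
g(O) = 6 + O
R(a) = 1/(1 + a)
B = 129/5 (B = 1/(1 - 6) + 26 = 1/(-5) + 26 = -⅕ + 26 = 129/5 ≈ 25.800)
m(I) = 872/5 - 8*I (m(I) = 16 - 8*((6 + I) - 1*129/5) = 16 - 8*((6 + I) - 129/5) = 16 - 8*(-99/5 + I) = 16 + (792/5 - 8*I) = 872/5 - 8*I)
-305847 + m(r) = -305847 + (872/5 - 8*1595) = -305847 + (872/5 - 12760) = -305847 - 62928/5 = -1592163/5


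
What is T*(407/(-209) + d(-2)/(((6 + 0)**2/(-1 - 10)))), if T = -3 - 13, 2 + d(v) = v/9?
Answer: 31232/1539 ≈ 20.294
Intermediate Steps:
d(v) = -2 + v/9
T = -16
T*(407/(-209) + d(-2)/(((6 + 0)**2/(-1 - 10)))) = -16*(407/(-209) + (-2 + (1/9)*(-2))/(((6 + 0)**2/(-1 - 10)))) = -16*(407*(-1/209) + (-2 - 2/9)/((6**2/(-11)))) = -16*(-37/19 - 20/(9*(36*(-1/11)))) = -16*(-37/19 - 20/(9*(-36/11))) = -16*(-37/19 - 20/9*(-11/36)) = -16*(-37/19 + 55/81) = -16*(-1952/1539) = 31232/1539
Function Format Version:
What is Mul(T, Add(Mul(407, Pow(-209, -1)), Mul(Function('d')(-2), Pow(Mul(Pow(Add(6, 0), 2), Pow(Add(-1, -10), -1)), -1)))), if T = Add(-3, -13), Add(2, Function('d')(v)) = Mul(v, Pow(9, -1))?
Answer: Rational(31232, 1539) ≈ 20.294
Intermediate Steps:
Function('d')(v) = Add(-2, Mul(Rational(1, 9), v)) (Function('d')(v) = Add(-2, Mul(v, Pow(9, -1))) = Add(-2, Mul(v, Rational(1, 9))) = Add(-2, Mul(Rational(1, 9), v)))
T = -16
Mul(T, Add(Mul(407, Pow(-209, -1)), Mul(Function('d')(-2), Pow(Mul(Pow(Add(6, 0), 2), Pow(Add(-1, -10), -1)), -1)))) = Mul(-16, Add(Mul(407, Pow(-209, -1)), Mul(Add(-2, Mul(Rational(1, 9), -2)), Pow(Mul(Pow(Add(6, 0), 2), Pow(Add(-1, -10), -1)), -1)))) = Mul(-16, Add(Mul(407, Rational(-1, 209)), Mul(Add(-2, Rational(-2, 9)), Pow(Mul(Pow(6, 2), Pow(-11, -1)), -1)))) = Mul(-16, Add(Rational(-37, 19), Mul(Rational(-20, 9), Pow(Mul(36, Rational(-1, 11)), -1)))) = Mul(-16, Add(Rational(-37, 19), Mul(Rational(-20, 9), Pow(Rational(-36, 11), -1)))) = Mul(-16, Add(Rational(-37, 19), Mul(Rational(-20, 9), Rational(-11, 36)))) = Mul(-16, Add(Rational(-37, 19), Rational(55, 81))) = Mul(-16, Rational(-1952, 1539)) = Rational(31232, 1539)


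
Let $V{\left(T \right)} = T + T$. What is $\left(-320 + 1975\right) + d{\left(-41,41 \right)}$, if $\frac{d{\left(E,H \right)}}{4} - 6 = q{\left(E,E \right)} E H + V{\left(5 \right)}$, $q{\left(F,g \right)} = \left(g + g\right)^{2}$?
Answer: $-45210457$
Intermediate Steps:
$q{\left(F,g \right)} = 4 g^{2}$ ($q{\left(F,g \right)} = \left(2 g\right)^{2} = 4 g^{2}$)
$V{\left(T \right)} = 2 T$
$d{\left(E,H \right)} = 64 + 16 H E^{3}$ ($d{\left(E,H \right)} = 24 + 4 \left(4 E^{2} E H + 2 \cdot 5\right) = 24 + 4 \left(4 E^{3} H + 10\right) = 24 + 4 \left(4 H E^{3} + 10\right) = 24 + 4 \left(10 + 4 H E^{3}\right) = 24 + \left(40 + 16 H E^{3}\right) = 64 + 16 H E^{3}$)
$\left(-320 + 1975\right) + d{\left(-41,41 \right)} = \left(-320 + 1975\right) + \left(64 + 16 \cdot 41 \left(-41\right)^{3}\right) = 1655 + \left(64 + 16 \cdot 41 \left(-68921\right)\right) = 1655 + \left(64 - 45212176\right) = 1655 - 45212112 = -45210457$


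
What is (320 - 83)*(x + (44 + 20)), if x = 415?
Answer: 113523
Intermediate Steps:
(320 - 83)*(x + (44 + 20)) = (320 - 83)*(415 + (44 + 20)) = 237*(415 + 64) = 237*479 = 113523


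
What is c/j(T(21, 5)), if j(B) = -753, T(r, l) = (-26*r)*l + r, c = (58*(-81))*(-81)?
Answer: -126846/251 ≈ -505.36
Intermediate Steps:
c = 380538 (c = -4698*(-81) = 380538)
T(r, l) = r - 26*l*r (T(r, l) = -26*l*r + r = r - 26*l*r)
c/j(T(21, 5)) = 380538/(-753) = 380538*(-1/753) = -126846/251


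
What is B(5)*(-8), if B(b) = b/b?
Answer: -8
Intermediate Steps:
B(b) = 1
B(5)*(-8) = 1*(-8) = -8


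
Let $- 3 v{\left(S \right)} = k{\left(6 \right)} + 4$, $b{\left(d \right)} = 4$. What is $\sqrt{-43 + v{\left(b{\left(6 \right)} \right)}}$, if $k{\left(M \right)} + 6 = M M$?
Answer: $\frac{i \sqrt{489}}{3} \approx 7.3711 i$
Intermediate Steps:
$k{\left(M \right)} = -6 + M^{2}$ ($k{\left(M \right)} = -6 + M M = -6 + M^{2}$)
$v{\left(S \right)} = - \frac{34}{3}$ ($v{\left(S \right)} = - \frac{\left(-6 + 6^{2}\right) + 4}{3} = - \frac{\left(-6 + 36\right) + 4}{3} = - \frac{30 + 4}{3} = \left(- \frac{1}{3}\right) 34 = - \frac{34}{3}$)
$\sqrt{-43 + v{\left(b{\left(6 \right)} \right)}} = \sqrt{-43 - \frac{34}{3}} = \sqrt{- \frac{163}{3}} = \frac{i \sqrt{489}}{3}$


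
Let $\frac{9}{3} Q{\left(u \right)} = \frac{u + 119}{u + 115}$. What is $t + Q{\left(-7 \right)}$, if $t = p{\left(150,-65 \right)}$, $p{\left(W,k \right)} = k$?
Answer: $- \frac{5237}{81} \approx -64.654$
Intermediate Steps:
$t = -65$
$Q{\left(u \right)} = \frac{119 + u}{3 \left(115 + u\right)}$ ($Q{\left(u \right)} = \frac{\left(u + 119\right) \frac{1}{u + 115}}{3} = \frac{\left(119 + u\right) \frac{1}{115 + u}}{3} = \frac{\frac{1}{115 + u} \left(119 + u\right)}{3} = \frac{119 + u}{3 \left(115 + u\right)}$)
$t + Q{\left(-7 \right)} = -65 + \frac{119 - 7}{3 \left(115 - 7\right)} = -65 + \frac{1}{3} \cdot \frac{1}{108} \cdot 112 = -65 + \frac{28}{81} = - \frac{5237}{81}$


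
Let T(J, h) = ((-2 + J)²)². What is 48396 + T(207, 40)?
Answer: 1766149021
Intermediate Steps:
T(J, h) = (-2 + J)⁴
48396 + T(207, 40) = 48396 + (-2 + 207)⁴ = 48396 + 205⁴ = 48396 + 1766100625 = 1766149021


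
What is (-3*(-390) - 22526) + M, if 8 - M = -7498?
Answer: -13850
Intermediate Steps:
M = 7506 (M = 8 - 1*(-7498) = 8 + 7498 = 7506)
(-3*(-390) - 22526) + M = (-3*(-390) - 22526) + 7506 = (1170 - 22526) + 7506 = -21356 + 7506 = -13850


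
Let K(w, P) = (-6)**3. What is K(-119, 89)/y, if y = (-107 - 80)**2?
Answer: -216/34969 ≈ -0.0061769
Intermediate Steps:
K(w, P) = -216
y = 34969 (y = (-187)**2 = 34969)
K(-119, 89)/y = -216/34969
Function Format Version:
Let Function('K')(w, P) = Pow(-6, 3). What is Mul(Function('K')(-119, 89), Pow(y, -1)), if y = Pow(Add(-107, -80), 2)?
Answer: Rational(-216, 34969) ≈ -0.0061769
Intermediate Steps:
Function('K')(w, P) = -216
y = 34969 (y = Pow(-187, 2) = 34969)
Mul(Function('K')(-119, 89), Pow(y, -1)) = Mul(-216, Pow(34969, -1)) = Mul(-216, Rational(1, 34969)) = Rational(-216, 34969)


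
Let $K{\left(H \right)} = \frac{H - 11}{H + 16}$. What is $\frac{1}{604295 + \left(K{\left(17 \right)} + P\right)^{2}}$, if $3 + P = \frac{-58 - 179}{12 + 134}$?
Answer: $\frac{2579236}{1558670298309} \approx 1.6548 \cdot 10^{-6}$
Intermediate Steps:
$P = - \frac{675}{146}$ ($P = -3 + \frac{-58 - 179}{12 + 134} = -3 - \frac{237}{146} = - \frac{675}{146} \approx -4.6233$)
$K{\left(H \right)} = \frac{-11 + H}{16 + H}$
$\frac{1}{604295 + \left(K{\left(17 \right)} + P\right)^{2}} = \frac{1}{604295 + \left(\frac{-11 + 17}{16 + 17} - \frac{675}{146}\right)^{2}} = \frac{1}{604295 + \left(\frac{1}{33} \cdot 6 - \frac{675}{146}\right)^{2}} = \frac{1}{604295 + \left(\frac{2}{11} - \frac{675}{146}\right)^{2}} = \frac{1}{604295 + \left(- \frac{7133}{1606}\right)^{2}} = \frac{1}{604295 + \frac{50879689}{2579236}} = \frac{1}{\frac{1558670298309}{2579236}} = \frac{2579236}{1558670298309}$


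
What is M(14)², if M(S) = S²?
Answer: 38416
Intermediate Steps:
M(14)² = (14²)² = 196² = 38416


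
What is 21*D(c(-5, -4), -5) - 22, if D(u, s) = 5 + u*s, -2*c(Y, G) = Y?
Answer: -359/2 ≈ -179.50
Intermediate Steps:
c(Y, G) = -Y/2
D(u, s) = 5 + s*u
21*D(c(-5, -4), -5) - 22 = 21*(5 - (-5)*(-5)/2) - 22 = 21*(5 - 5*5/2) - 22 = 21*(5 - 25/2) - 22 = 21*(-15/2) - 22 = -315/2 - 22 = -359/2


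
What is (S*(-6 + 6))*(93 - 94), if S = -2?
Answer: 0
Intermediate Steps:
(S*(-6 + 6))*(93 - 94) = (-2*(-6 + 6))*(93 - 94) = -2*0*(-1) = 0*(-1) = 0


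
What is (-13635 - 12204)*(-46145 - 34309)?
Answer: 2078850906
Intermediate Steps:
(-13635 - 12204)*(-46145 - 34309) = -25839*(-80454) = 2078850906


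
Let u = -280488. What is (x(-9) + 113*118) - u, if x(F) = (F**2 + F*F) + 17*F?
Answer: 293831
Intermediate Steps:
x(F) = 2*F**2 + 17*F (x(F) = (F**2 + F**2) + 17*F = 2*F**2 + 17*F)
(x(-9) + 113*118) - u = (-9*(17 + 2*(-9)) + 113*118) - 1*(-280488) = (-9*(17 - 18) + 13334) + 280488 = (-9*(-1) + 13334) + 280488 = (9 + 13334) + 280488 = 13343 + 280488 = 293831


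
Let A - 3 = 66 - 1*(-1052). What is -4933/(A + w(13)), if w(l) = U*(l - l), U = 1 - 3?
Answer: -4933/1121 ≈ -4.4005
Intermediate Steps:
U = -2
A = 1121 (A = 3 + (66 - 1*(-1052)) = 3 + (66 + 1052) = 3 + 1118 = 1121)
w(l) = 0 (w(l) = -2*(l - l) = -2*0 = 0)
-4933/(A + w(13)) = -4933/(1121 + 0) = -4933/1121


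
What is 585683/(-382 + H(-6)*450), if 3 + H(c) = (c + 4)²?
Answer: 585683/68 ≈ 8613.0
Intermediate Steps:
H(c) = -3 + (4 + c)² (H(c) = -3 + (c + 4)² = -3 + (4 + c)²)
585683/(-382 + H(-6)*450) = 585683/(-382 + (-3 + (4 - 6)²)*450) = 585683/(-382 + (-3 + (-2)²)*450) = 585683/(-382 + (-3 + 4)*450) = 585683/(-382 + 1*450) = 585683/(-382 + 450) = 585683/68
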